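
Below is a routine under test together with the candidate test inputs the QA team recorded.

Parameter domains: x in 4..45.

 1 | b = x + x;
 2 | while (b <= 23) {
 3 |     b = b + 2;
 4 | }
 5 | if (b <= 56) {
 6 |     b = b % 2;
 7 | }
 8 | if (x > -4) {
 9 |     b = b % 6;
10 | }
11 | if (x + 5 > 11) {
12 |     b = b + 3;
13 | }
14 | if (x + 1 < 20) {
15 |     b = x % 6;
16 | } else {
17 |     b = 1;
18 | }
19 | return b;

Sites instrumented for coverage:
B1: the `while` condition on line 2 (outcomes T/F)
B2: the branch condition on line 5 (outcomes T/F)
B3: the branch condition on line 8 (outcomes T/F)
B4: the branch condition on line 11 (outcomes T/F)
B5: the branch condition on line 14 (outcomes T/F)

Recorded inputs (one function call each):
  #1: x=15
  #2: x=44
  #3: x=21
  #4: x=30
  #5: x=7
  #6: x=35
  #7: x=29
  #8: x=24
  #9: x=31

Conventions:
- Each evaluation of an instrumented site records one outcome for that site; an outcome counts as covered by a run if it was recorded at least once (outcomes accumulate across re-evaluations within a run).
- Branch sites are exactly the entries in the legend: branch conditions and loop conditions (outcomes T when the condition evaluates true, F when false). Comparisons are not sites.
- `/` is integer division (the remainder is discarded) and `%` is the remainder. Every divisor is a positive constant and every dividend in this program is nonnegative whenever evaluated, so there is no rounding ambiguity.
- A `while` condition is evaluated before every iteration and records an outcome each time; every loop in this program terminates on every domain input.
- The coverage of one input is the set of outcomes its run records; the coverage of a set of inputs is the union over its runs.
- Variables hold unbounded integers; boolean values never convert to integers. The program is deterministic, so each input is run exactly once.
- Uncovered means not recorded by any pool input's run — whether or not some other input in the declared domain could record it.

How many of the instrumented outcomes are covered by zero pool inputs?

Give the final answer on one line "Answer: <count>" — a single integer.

input #1 (x=15): events B1->F, B2->T, B3->T, B4->T, B5->T; covers B1=F, B2=T, B3=T, B4=T, B5=T
input #2 (x=44): events B1->F, B2->F, B3->T, B4->T, B5->F; covers B1=F, B2=F, B3=T, B4=T, B5=F
input #3 (x=21): events B1->F, B2->T, B3->T, B4->T, B5->F; covers B1=F, B2=T, B3=T, B4=T, B5=F
input #4 (x=30): events B1->F, B2->F, B3->T, B4->T, B5->F; covers B1=F, B2=F, B3=T, B4=T, B5=F
input #5 (x=7): events B1->T, B1->T, B1->T, B1->T, B1->T, B1->F, B2->T, B3->T, B4->T, B5->T; covers B1=T, B1=F, B2=T, B3=T, B4=T, B5=T
input #6 (x=35): events B1->F, B2->F, B3->T, B4->T, B5->F; covers B1=F, B2=F, B3=T, B4=T, B5=F
input #7 (x=29): events B1->F, B2->F, B3->T, B4->T, B5->F; covers B1=F, B2=F, B3=T, B4=T, B5=F
input #8 (x=24): events B1->F, B2->T, B3->T, B4->T, B5->F; covers B1=F, B2=T, B3=T, B4=T, B5=F
input #9 (x=31): events B1->F, B2->F, B3->T, B4->T, B5->F; covers B1=F, B2=F, B3=T, B4=T, B5=F
union over the pool: B1=T, B1=F, B2=T, B2=F, B3=T, B4=T, B5=T, B5=F
uncovered (2 of 10): B3=F, B4=F

Answer: 2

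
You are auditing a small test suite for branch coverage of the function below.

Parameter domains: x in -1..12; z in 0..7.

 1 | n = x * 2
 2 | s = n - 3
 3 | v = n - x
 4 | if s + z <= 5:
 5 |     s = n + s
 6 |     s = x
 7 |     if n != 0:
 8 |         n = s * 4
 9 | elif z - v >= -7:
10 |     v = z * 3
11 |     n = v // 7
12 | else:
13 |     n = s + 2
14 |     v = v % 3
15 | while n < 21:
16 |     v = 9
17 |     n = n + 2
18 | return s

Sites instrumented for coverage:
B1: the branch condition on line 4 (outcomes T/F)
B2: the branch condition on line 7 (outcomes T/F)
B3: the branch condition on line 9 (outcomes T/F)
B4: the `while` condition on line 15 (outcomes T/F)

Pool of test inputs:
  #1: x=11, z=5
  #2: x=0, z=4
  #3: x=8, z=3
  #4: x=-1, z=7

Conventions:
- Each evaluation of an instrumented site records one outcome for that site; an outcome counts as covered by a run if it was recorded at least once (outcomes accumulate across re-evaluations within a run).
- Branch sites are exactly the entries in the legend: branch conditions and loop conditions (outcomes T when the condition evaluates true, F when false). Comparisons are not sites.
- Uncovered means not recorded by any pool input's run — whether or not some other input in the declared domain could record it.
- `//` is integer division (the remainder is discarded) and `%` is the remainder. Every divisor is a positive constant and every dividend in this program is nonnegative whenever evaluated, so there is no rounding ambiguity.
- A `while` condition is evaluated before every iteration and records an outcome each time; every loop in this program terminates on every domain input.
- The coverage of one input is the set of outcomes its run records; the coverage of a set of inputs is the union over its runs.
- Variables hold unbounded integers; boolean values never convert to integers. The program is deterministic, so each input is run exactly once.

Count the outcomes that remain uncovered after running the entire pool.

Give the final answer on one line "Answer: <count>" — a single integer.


#1 (x=11, z=5) -> covered: B1=F, B3=T, B4=T, B4=F
#2 (x=0, z=4) -> covered: B1=T, B2=F, B4=T, B4=F
#3 (x=8, z=3) -> covered: B1=F, B3=T, B4=T, B4=F
#4 (x=-1, z=7) -> covered: B1=T, B2=T, B4=T, B4=F
union over the pool: B1=T, B1=F, B2=T, B2=F, B3=T, B4=T, B4=F
uncovered (1 of 8): B3=F
Answer: 1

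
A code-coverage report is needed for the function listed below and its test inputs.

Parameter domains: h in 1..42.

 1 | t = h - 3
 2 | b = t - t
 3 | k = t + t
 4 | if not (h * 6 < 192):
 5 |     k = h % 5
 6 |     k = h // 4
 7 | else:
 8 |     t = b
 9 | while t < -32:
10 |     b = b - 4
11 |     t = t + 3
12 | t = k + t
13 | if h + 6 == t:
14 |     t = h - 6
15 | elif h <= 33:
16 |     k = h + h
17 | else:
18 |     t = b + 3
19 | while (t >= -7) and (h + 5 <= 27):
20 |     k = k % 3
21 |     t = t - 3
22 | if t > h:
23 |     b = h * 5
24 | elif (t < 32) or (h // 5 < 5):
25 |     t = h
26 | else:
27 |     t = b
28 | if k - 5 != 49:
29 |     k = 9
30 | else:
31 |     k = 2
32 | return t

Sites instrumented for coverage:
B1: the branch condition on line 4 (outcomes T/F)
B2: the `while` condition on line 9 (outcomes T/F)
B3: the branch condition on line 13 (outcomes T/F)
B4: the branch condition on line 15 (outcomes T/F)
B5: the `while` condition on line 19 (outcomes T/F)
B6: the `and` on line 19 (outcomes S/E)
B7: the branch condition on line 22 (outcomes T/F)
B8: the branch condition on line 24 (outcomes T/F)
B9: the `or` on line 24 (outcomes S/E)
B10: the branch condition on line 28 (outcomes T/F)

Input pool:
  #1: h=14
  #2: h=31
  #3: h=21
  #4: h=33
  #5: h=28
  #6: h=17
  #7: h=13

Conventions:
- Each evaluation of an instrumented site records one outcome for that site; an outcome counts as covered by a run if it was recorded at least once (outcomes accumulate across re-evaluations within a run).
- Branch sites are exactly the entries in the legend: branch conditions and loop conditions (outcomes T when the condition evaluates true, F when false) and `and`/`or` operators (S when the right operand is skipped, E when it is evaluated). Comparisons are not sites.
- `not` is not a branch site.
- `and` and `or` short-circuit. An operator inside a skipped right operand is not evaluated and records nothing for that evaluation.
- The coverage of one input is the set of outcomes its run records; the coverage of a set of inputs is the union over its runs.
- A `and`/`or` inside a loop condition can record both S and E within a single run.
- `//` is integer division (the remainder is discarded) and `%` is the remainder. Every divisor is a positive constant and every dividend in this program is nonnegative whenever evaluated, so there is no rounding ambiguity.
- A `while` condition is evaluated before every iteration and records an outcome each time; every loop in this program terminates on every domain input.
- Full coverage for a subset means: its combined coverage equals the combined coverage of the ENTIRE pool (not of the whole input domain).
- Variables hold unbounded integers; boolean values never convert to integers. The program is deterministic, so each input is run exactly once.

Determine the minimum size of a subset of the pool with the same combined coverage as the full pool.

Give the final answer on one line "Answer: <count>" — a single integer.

input #1 (h=14): covers B1=F, B2=F, B3=F, B4=T, B5=T, B5=F, B6=S, B6=E, B7=F, B8=T, B9=S, B10=T
input #2 (h=31): covers B1=F, B2=F, B3=F, B4=T, B5=F, B6=E, B7=T, B10=T
input #3 (h=21): covers B1=F, B2=F, B3=F, B4=T, B5=T, B5=F, B6=S, B6=E, B7=F, B8=T, B9=S, B10=T
input #4 (h=33): covers B1=T, B2=F, B3=F, B4=T, B5=F, B6=E, B7=T, B10=T
input #5 (h=28): covers B1=F, B2=F, B3=F, B4=T, B5=F, B6=E, B7=T, B10=T
input #6 (h=17): covers B1=F, B2=F, B3=F, B4=T, B5=T, B5=F, B6=S, B6=E, B7=F, B8=T, B9=S, B10=T
input #7 (h=13): covers B1=F, B2=F, B3=F, B4=T, B5=T, B5=F, B6=S, B6=E, B7=F, B8=T, B9=S, B10=T
pool-wide coverage (14 outcomes): B1=T, B1=F, B2=F, B3=F, B4=T, B5=T, B5=F, B6=S, B6=E, B7=T, B7=F, B8=T, B9=S, B10=T
no size-1 subset reaches all 14 outcomes (best union: 12/14)
size 2: inputs {1, 4} cover all 14 outcomes, and no lexicographically smaller subset of this size does

Answer: 2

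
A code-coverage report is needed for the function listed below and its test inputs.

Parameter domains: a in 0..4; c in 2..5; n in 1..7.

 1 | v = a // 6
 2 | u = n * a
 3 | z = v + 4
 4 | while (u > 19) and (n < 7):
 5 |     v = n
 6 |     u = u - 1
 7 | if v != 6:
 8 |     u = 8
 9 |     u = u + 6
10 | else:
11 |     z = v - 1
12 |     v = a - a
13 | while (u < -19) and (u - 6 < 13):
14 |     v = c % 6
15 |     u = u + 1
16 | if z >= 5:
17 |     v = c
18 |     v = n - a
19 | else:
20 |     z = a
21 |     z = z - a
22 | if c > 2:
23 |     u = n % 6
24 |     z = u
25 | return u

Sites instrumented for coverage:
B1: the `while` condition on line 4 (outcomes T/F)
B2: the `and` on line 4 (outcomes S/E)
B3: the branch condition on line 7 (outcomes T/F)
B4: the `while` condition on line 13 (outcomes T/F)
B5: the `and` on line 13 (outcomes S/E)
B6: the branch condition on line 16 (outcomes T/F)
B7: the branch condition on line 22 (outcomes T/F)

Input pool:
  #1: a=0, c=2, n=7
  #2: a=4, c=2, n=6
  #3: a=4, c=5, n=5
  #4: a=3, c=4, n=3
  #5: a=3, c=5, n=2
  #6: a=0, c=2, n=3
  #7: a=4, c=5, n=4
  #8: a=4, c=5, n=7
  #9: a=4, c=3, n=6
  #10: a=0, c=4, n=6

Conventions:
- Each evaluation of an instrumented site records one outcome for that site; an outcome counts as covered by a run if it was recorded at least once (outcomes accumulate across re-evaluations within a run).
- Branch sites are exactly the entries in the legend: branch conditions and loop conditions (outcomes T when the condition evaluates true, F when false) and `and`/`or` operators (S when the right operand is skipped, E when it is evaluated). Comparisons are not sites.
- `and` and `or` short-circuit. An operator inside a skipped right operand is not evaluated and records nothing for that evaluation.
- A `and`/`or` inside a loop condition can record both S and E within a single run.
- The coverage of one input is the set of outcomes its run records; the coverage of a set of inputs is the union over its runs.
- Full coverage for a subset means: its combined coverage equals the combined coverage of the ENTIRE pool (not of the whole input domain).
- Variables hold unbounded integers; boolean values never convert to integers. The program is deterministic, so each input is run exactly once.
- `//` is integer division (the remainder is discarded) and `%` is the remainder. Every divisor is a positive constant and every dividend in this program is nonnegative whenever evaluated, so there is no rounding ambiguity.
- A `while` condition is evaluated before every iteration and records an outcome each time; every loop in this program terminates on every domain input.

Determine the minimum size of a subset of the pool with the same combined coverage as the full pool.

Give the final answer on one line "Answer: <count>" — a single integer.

input #1 (a=0, c=2, n=7): events B2->S, B1->F, B3->T, B5->S, B4->F, B6->F, B7->F; covers B1=F, B2=S, B3=T, B4=F, B5=S, B6=F, B7=F
input #2 (a=4, c=2, n=6): events B2->E, B1->T, B2->E, B1->T, B2->E, B1->T, B2->E, B1->T, B2->E, B1->T, B2->S, B1->F, B3->F, B5->S, ...; covers B1=T, B1=F, B2=S, B2=E, B3=F, B4=F, B5=S, B6=T, B7=F
input #3 (a=4, c=5, n=5): events B2->E, B1->T, B2->S, B1->F, B3->T, B5->S, B4->F, B6->F, B7->T; covers B1=T, B1=F, B2=S, B2=E, B3=T, B4=F, B5=S, B6=F, B7=T
input #4 (a=3, c=4, n=3): events B2->S, B1->F, B3->T, B5->S, B4->F, B6->F, B7->T; covers B1=F, B2=S, B3=T, B4=F, B5=S, B6=F, B7=T
input #5 (a=3, c=5, n=2): events B2->S, B1->F, B3->T, B5->S, B4->F, B6->F, B7->T; covers B1=F, B2=S, B3=T, B4=F, B5=S, B6=F, B7=T
input #6 (a=0, c=2, n=3): events B2->S, B1->F, B3->T, B5->S, B4->F, B6->F, B7->F; covers B1=F, B2=S, B3=T, B4=F, B5=S, B6=F, B7=F
input #7 (a=4, c=5, n=4): events B2->S, B1->F, B3->T, B5->S, B4->F, B6->F, B7->T; covers B1=F, B2=S, B3=T, B4=F, B5=S, B6=F, B7=T
input #8 (a=4, c=5, n=7): events B2->E, B1->F, B3->T, B5->S, B4->F, B6->F, B7->T; covers B1=F, B2=E, B3=T, B4=F, B5=S, B6=F, B7=T
input #9 (a=4, c=3, n=6): events B2->E, B1->T, B2->E, B1->T, B2->E, B1->T, B2->E, B1->T, B2->E, B1->T, B2->S, B1->F, B3->F, B5->S, ...; covers B1=T, B1=F, B2=S, B2=E, B3=F, B4=F, B5=S, B6=T, B7=T
input #10 (a=0, c=4, n=6): events B2->S, B1->F, B3->T, B5->S, B4->F, B6->F, B7->T; covers B1=F, B2=S, B3=T, B4=F, B5=S, B6=F, B7=T
together the pool reaches 12 outcomes: B1=T, B1=F, B2=S, B2=E, B3=T, B3=F, B4=F, B5=S, B6=T, B6=F, B7=T, B7=F
checked all size-1 subsets: none covers 12 outcomes (max 9/12)
inputs {1, 9} (size 2) cover everything; no size-2 subset with a lexicographically smaller index list covers all 12

Answer: 2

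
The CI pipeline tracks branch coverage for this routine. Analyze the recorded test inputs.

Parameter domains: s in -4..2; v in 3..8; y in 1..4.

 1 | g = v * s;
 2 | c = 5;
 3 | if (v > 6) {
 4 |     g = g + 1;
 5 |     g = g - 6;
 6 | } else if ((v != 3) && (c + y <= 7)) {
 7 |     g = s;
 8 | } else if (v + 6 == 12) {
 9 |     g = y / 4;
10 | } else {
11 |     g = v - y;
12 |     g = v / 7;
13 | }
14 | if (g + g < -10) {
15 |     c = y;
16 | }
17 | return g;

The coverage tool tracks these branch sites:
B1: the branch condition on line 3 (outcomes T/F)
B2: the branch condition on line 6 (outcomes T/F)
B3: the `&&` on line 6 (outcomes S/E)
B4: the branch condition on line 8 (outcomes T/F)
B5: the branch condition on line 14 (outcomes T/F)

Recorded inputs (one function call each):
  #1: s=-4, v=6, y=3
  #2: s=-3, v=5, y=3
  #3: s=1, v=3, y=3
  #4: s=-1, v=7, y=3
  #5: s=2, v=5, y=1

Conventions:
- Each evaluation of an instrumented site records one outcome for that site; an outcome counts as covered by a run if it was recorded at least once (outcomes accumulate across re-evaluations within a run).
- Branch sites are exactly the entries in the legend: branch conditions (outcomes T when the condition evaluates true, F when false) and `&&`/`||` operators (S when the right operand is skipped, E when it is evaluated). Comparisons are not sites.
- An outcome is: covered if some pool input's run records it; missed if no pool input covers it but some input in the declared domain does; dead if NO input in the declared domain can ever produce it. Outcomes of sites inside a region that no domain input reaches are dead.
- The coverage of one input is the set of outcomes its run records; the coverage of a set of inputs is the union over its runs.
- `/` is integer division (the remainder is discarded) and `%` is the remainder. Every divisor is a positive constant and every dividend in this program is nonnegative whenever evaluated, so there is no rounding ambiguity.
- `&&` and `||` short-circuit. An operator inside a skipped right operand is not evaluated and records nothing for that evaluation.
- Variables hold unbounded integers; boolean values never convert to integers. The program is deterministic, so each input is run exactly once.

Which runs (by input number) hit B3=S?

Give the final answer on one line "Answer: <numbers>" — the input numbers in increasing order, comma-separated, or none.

input #1 (s=-4, v=6, y=3): never hits B3=S
input #2 (s=-3, v=5, y=3): never hits B3=S
input #3 (s=1, v=3, y=3): hits B3=S
input #4 (s=-1, v=7, y=3): never hits B3=S
input #5 (s=2, v=5, y=1): never hits B3=S

Answer: 3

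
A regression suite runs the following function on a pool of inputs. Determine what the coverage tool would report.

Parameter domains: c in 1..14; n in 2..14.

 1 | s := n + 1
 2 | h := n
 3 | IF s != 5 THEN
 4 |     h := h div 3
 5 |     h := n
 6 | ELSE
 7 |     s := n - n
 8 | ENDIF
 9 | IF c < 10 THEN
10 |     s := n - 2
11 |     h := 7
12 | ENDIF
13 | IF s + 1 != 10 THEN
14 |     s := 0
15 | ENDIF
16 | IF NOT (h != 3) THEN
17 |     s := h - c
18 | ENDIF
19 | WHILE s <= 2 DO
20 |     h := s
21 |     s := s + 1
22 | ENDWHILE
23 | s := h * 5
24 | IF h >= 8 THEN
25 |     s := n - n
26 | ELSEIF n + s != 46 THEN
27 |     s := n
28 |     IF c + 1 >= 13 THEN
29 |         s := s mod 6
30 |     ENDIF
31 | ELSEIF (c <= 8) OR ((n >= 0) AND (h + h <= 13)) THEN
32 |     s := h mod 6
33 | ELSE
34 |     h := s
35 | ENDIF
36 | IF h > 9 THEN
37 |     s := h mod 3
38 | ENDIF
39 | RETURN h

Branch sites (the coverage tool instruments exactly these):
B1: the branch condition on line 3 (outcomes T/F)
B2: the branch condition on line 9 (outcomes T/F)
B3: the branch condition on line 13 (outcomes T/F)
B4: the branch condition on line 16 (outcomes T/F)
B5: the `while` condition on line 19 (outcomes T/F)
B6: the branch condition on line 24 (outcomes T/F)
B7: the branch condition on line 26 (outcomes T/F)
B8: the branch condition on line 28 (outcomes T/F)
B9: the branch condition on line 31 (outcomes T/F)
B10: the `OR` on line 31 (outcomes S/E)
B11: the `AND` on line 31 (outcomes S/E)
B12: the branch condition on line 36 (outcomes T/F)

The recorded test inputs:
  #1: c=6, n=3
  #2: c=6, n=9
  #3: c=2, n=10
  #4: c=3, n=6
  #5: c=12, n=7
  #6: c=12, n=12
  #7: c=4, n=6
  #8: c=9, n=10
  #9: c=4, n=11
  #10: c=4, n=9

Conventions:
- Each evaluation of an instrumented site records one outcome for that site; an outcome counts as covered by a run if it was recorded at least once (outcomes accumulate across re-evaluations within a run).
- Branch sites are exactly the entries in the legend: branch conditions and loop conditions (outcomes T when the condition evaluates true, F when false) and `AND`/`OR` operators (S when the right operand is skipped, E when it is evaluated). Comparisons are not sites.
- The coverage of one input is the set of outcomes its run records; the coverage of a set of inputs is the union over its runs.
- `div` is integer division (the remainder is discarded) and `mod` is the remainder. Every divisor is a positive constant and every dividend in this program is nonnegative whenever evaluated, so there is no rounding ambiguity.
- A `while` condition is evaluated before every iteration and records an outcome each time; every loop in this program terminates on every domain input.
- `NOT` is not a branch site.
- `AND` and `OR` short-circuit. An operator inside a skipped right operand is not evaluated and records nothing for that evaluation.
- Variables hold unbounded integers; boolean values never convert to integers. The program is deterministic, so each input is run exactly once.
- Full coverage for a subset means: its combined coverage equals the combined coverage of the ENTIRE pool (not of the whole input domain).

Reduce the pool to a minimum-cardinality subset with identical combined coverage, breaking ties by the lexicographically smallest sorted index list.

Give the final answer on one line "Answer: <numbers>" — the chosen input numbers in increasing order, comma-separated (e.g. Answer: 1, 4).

input #1 (c=6, n=3): covers B1=T, B2=T, B3=T, B4=F, B5=T, B5=F, B6=F, B7=T, B8=F, B12=F
input #2 (c=6, n=9): covers B1=T, B2=T, B3=T, B4=F, B5=T, B5=F, B6=F, B7=T, B8=F, B12=F
input #3 (c=2, n=10): covers B1=T, B2=T, B3=T, B4=F, B5=T, B5=F, B6=F, B7=T, B8=F, B12=F
input #4 (c=3, n=6): covers B1=T, B2=T, B3=T, B4=F, B5=T, B5=F, B6=F, B7=T, B8=F, B12=F
input #5 (c=12, n=7): covers B1=T, B2=F, B3=T, B4=F, B5=T, B5=F, B6=F, B7=T, B8=T, B12=F
input #6 (c=12, n=12): covers B1=T, B2=F, B3=T, B4=F, B5=T, B5=F, B6=F, B7=T, B8=T, B12=F
input #7 (c=4, n=6): covers B1=T, B2=T, B3=T, B4=F, B5=T, B5=F, B6=F, B7=T, B8=F, B12=F
input #8 (c=9, n=10): covers B1=T, B2=T, B3=T, B4=F, B5=T, B5=F, B6=F, B7=T, B8=F, B12=F
input #9 (c=4, n=11): covers B1=T, B2=T, B3=F, B4=F, B5=F, B6=F, B7=F, B9=T, B10=S, B12=F
input #10 (c=4, n=9): covers B1=T, B2=T, B3=T, B4=F, B5=T, B5=F, B6=F, B7=T, B8=F, B12=F
the full pool covers 16 outcomes: B1=T, B2=T, B2=F, B3=T, B3=F, B4=F, B5=T, B5=F, B6=F, B7=T, B7=F, B8=T, B8=F, B9=T, B10=S, B12=F
every size-1 subset falls short of the 16 outcomes (best: 10/16)
every size-2 subset falls short of the 16 outcomes (best: 15/16)
inputs {1, 5, 9} (size 3) cover everything; no size-3 subset with a lexicographically smaller index list covers all 16

Answer: 1, 5, 9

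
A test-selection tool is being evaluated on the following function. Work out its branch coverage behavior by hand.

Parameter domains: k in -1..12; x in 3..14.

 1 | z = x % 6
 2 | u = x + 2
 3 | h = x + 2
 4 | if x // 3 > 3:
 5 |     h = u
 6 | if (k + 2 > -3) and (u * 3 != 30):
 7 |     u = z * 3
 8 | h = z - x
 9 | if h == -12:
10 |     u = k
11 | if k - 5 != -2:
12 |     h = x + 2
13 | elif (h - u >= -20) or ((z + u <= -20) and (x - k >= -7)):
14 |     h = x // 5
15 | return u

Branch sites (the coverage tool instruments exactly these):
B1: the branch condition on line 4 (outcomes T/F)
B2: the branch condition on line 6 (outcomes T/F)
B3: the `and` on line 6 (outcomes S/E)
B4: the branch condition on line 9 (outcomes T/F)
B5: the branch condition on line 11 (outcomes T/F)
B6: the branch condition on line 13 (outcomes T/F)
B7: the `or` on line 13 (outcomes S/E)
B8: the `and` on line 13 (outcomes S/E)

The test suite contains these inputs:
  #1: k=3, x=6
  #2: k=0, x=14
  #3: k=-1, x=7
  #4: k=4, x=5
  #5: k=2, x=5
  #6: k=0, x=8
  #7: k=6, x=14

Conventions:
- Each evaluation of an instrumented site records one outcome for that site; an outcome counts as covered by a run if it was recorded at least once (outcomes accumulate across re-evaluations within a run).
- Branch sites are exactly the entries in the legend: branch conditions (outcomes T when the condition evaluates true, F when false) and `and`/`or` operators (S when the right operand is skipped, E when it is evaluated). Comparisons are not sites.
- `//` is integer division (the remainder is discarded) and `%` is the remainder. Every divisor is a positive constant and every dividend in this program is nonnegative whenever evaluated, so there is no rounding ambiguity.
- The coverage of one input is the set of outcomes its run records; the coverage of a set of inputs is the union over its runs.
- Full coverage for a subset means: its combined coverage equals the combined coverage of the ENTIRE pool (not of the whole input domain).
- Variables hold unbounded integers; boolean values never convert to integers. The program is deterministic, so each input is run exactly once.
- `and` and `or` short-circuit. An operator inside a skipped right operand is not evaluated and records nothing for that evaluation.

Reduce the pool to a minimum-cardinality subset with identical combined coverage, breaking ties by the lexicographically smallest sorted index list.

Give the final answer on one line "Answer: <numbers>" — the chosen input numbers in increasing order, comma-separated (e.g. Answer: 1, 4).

input #1, k=3, x=6: events B1->F, B3->E, B2->T, B4->F, B5->F, B7->S, B6->T; outcomes B1=F, B2=T, B3=E, B4=F, B5=F, B6=T, B7=S
input #2, k=0, x=14: events B1->T, B3->E, B2->T, B4->T, B5->T; outcomes B1=T, B2=T, B3=E, B4=T, B5=T
input #3, k=-1, x=7: events B1->F, B3->E, B2->T, B4->F, B5->T; outcomes B1=F, B2=T, B3=E, B4=F, B5=T
input #4, k=4, x=5: events B1->F, B3->E, B2->T, B4->F, B5->T; outcomes B1=F, B2=T, B3=E, B4=F, B5=T
input #5, k=2, x=5: events B1->F, B3->E, B2->T, B4->F, B5->T; outcomes B1=F, B2=T, B3=E, B4=F, B5=T
input #6, k=0, x=8: events B1->F, B3->E, B2->F, B4->F, B5->T; outcomes B1=F, B2=F, B3=E, B4=F, B5=T
input #7, k=6, x=14: events B1->T, B3->E, B2->T, B4->T, B5->T; outcomes B1=T, B2=T, B3=E, B4=T, B5=T
together the pool reaches 11 outcomes: B1=T, B1=F, B2=T, B2=F, B3=E, B4=T, B4=F, B5=T, B5=F, B6=T, B7=S
no size-1 subset reaches all 11 outcomes (best union: 7/11)
no size-2 subset reaches all 11 outcomes (best union: 10/11)
the canonical winner is {1, 2, 6}: size 3, full 11-outcome coverage, earliest index list among size-3 covers

Answer: 1, 2, 6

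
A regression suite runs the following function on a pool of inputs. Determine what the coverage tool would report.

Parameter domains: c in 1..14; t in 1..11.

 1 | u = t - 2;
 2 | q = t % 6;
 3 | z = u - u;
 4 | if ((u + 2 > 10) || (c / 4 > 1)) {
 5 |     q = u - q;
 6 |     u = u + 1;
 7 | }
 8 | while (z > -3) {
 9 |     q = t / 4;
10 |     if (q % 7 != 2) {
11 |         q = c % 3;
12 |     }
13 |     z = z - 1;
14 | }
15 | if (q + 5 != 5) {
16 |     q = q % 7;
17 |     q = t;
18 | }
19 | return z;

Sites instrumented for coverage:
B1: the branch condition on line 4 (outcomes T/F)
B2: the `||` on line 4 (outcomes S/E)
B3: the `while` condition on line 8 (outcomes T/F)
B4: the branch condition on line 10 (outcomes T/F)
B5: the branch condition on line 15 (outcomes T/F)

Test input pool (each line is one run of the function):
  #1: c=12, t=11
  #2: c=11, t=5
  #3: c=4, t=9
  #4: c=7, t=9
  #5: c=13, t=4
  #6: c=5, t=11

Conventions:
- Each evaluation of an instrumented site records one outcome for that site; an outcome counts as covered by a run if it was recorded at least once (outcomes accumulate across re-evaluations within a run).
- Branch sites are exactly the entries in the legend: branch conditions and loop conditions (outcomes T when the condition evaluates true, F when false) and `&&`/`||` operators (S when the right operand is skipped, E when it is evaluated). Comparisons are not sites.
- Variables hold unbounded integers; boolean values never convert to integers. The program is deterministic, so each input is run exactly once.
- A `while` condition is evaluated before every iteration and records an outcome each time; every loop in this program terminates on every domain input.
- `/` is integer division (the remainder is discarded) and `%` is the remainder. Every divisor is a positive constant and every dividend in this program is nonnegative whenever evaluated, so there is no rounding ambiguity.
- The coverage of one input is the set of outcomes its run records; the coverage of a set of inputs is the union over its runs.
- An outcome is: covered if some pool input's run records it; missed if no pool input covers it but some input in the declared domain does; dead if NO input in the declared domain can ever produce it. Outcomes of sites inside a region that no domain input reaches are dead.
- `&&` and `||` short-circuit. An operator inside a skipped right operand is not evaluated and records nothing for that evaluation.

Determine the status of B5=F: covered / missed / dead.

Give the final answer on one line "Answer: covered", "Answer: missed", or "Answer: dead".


no pool input records B5=F
but domain input (c=3, t=1) does record it -> reachable, so missed
Answer: missed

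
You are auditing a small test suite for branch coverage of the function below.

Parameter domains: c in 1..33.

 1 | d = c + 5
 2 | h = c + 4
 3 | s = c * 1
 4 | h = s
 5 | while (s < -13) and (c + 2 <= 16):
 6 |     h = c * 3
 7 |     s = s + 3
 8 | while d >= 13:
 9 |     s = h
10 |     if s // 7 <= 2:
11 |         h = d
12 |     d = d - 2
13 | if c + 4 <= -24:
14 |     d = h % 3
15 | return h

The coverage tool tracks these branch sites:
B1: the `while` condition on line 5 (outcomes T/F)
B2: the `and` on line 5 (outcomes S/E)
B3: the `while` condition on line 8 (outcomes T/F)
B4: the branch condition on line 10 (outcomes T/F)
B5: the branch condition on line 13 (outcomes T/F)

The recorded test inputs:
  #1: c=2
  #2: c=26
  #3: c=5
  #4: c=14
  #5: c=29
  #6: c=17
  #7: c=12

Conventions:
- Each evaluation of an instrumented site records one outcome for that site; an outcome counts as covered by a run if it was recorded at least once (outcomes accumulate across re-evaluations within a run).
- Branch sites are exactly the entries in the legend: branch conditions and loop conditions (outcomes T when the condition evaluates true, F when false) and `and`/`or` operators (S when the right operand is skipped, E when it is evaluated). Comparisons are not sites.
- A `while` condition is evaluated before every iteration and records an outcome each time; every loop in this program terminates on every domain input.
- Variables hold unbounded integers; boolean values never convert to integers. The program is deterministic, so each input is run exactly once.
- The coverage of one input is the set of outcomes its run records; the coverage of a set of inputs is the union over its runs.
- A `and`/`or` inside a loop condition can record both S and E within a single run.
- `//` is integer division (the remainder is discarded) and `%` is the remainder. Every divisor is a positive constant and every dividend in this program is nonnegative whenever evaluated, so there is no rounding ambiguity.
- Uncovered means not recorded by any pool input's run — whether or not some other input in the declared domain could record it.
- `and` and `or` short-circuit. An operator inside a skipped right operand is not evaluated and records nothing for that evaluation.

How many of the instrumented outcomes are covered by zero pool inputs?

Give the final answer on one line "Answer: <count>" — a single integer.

run #1 (c=2) runs B2->S, B1->F, B3->F, B5->F; records B1=F, B2=S, B3=F, B5=F
run #2 (c=26) runs B2->S, B1->F, B3->T, B4->F, B3->T, B4->F, B3->T, B4->F, B3->T, B4->F, B3->T, B4->F, B3->T, B4->F, ...; records B1=F, B2=S, B3=T, B3=F, B4=F, B5=F
run #3 (c=5) runs B2->S, B1->F, B3->F, B5->F; records B1=F, B2=S, B3=F, B5=F
run #4 (c=14) runs B2->S, B1->F, B3->T, B4->T, B3->T, B4->T, B3->T, B4->T, B3->T, B4->T, B3->F, B5->F; records B1=F, B2=S, B3=T, B3=F, B4=T, B5=F
run #5 (c=29) runs B2->S, B1->F, B3->T, B4->F, B3->T, B4->F, B3->T, B4->F, B3->T, B4->F, B3->T, B4->F, B3->T, B4->F, ...; records B1=F, B2=S, B3=T, B3=F, B4=F, B5=F
run #6 (c=17) runs B2->S, B1->F, B3->T, B4->T, B3->T, B4->F, B3->T, B4->F, B3->T, B4->F, B3->T, B4->F, B3->F, B5->F; records B1=F, B2=S, B3=T, B3=F, B4=T, B4=F, B5=F
run #7 (c=12) runs B2->S, B1->F, B3->T, B4->T, B3->T, B4->T, B3->T, B4->T, B3->F, B5->F; records B1=F, B2=S, B3=T, B3=F, B4=T, B5=F
union over the pool: B1=F, B2=S, B3=T, B3=F, B4=T, B4=F, B5=F
uncovered (3 of 10): B1=T, B2=E, B5=T

Answer: 3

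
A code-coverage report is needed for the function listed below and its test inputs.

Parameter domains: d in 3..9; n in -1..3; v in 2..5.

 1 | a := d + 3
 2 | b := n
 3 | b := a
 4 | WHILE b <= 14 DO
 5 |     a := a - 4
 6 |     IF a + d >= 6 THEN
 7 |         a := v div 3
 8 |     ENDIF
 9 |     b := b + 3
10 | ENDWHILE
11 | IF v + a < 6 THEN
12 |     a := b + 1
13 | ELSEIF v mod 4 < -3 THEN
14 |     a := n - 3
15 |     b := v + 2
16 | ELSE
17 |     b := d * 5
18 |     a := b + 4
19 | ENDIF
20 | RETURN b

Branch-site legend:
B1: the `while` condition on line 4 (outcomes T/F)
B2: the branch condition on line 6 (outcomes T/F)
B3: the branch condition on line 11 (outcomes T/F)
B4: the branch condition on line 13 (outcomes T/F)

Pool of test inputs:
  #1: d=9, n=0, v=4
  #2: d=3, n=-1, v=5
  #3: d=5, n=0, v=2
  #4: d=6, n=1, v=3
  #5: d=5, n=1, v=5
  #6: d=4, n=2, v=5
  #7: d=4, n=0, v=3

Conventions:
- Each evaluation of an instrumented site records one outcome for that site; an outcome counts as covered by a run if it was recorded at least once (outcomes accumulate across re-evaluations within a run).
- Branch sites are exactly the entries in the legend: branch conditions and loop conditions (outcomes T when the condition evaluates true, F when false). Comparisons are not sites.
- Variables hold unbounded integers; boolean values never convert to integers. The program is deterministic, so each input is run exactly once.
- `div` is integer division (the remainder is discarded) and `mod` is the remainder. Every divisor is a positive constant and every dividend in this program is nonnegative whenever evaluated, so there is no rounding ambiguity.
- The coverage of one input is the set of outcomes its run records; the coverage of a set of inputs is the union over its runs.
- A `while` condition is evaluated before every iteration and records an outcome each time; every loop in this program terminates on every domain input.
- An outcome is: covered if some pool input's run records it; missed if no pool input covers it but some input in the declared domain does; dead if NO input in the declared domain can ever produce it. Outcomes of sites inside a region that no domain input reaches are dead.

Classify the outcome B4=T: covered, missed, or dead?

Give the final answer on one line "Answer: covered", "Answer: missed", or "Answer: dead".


no pool input records B4=T
checking all 140 inputs in the declared domain: B4=T is never recorded -> dead
Answer: dead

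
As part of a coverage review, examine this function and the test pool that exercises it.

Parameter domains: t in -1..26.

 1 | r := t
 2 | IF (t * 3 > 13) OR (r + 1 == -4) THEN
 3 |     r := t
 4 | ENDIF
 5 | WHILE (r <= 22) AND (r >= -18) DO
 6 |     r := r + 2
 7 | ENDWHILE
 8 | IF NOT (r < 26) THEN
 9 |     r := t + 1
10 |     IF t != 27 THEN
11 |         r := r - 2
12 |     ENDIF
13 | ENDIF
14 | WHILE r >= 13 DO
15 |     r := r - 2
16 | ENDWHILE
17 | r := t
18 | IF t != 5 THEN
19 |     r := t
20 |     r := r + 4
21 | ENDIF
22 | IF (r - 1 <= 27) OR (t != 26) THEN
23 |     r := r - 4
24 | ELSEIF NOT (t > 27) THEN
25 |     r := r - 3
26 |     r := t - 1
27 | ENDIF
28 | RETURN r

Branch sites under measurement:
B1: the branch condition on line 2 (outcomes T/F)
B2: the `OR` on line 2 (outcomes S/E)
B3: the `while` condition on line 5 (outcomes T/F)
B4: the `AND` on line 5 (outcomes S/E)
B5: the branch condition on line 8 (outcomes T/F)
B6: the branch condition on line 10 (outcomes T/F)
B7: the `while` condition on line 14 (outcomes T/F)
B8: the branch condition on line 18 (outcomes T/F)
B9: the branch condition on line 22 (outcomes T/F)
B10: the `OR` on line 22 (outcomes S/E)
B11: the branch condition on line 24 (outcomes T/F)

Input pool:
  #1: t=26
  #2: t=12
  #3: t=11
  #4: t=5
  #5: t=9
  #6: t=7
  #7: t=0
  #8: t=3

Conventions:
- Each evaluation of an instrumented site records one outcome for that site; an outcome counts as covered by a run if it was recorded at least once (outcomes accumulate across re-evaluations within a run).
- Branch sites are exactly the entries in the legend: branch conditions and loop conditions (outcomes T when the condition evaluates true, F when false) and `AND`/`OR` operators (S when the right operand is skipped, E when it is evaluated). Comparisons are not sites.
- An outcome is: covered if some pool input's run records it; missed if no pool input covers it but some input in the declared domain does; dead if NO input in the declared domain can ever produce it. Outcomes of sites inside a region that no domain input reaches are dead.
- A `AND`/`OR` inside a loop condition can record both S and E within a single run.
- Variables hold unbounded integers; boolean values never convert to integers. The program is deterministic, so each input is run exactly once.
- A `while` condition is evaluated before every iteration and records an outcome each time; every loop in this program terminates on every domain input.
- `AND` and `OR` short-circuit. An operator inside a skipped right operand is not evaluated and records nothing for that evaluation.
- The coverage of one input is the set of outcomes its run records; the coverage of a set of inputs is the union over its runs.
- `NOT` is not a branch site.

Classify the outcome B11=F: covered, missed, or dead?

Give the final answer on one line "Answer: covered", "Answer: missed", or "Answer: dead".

no pool input records B11=F
checking all 28 inputs in the declared domain: B11=F is never recorded -> dead

Answer: dead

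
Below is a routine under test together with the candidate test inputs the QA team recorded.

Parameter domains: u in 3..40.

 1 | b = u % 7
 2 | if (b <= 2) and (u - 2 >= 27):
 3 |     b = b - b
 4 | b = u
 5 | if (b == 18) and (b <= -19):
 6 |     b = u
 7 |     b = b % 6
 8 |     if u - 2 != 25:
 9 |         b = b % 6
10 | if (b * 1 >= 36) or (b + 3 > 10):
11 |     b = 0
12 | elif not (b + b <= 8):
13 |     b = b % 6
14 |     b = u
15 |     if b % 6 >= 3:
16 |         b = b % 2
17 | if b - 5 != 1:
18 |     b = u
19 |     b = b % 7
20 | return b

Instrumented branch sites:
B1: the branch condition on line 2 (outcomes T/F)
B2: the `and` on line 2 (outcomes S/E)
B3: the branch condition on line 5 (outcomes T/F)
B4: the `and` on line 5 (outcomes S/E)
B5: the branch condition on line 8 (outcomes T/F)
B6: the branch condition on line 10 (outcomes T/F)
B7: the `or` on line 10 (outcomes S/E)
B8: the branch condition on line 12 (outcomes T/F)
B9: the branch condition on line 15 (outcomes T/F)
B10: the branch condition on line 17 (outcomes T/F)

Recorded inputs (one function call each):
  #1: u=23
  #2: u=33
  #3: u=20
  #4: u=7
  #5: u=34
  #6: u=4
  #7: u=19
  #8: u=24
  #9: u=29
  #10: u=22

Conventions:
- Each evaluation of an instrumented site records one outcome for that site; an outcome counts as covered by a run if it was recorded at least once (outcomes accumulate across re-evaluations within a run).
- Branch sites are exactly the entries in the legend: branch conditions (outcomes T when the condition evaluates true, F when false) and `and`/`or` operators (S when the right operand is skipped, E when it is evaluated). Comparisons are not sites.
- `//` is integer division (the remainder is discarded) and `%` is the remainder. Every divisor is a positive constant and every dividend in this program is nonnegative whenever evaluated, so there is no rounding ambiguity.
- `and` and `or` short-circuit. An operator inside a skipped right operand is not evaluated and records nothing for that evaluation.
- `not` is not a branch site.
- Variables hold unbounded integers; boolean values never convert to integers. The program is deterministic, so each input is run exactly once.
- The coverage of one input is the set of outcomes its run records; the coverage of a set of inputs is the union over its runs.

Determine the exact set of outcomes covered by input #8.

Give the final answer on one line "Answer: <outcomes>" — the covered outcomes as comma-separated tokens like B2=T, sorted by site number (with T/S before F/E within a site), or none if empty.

Event log for input #8 (u=24):
  B2->S, B1->F, B4->S, B3->F, B7->E, B6->T, B10->T
deduplicating events, the covered set is: B1=F, B2=S, B3=F, B4=S, B6=T, B7=E, B10=T

Answer: B1=F, B2=S, B3=F, B4=S, B6=T, B7=E, B10=T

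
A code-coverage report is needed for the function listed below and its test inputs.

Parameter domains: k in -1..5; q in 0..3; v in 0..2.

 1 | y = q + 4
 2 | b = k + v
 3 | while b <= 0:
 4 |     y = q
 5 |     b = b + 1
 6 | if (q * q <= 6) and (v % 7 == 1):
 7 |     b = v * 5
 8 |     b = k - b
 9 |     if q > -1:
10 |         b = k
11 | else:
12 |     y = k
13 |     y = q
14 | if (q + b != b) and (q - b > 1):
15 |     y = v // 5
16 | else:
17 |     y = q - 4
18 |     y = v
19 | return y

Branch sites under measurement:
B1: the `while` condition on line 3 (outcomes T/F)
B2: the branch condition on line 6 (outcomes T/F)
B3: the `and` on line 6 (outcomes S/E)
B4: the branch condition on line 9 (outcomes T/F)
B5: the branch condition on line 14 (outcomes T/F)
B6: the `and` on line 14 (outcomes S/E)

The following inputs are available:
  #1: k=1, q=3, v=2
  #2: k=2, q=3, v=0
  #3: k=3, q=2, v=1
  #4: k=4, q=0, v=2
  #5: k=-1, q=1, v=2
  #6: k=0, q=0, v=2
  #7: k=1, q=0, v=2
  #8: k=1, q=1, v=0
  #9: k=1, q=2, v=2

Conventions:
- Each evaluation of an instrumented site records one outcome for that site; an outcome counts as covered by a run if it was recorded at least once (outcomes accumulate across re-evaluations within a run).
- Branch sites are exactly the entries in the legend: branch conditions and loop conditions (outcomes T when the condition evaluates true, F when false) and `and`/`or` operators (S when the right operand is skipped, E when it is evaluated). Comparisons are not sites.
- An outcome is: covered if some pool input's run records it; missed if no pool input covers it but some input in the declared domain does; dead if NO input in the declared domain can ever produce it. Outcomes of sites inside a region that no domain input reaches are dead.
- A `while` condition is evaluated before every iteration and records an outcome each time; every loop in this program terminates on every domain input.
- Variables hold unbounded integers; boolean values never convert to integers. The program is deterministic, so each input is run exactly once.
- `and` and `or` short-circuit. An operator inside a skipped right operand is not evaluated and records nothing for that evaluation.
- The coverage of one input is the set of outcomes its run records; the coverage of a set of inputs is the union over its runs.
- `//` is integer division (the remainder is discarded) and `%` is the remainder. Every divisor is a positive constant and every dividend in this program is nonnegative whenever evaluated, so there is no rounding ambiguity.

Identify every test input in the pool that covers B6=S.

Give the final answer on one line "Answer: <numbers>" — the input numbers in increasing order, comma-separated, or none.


input #1 (k=1, q=3, v=2): does not record B6=S
input #2 (k=2, q=3, v=0): does not record B6=S
input #3 (k=3, q=2, v=1): does not record B6=S
input #4 (k=4, q=0, v=2): records B6=S
input #5 (k=-1, q=1, v=2): does not record B6=S
input #6 (k=0, q=0, v=2): records B6=S
input #7 (k=1, q=0, v=2): records B6=S
input #8 (k=1, q=1, v=0): does not record B6=S
input #9 (k=1, q=2, v=2): does not record B6=S
Answer: 4, 6, 7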